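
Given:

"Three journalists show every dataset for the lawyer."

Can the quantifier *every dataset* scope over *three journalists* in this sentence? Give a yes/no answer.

*every dataset* is the matrix object and *three journalists* the matrix subject; the two are clausemates.
Ordinary QR to a clause-peripheral position gives the wide-scope LF for the lower DP.

Yes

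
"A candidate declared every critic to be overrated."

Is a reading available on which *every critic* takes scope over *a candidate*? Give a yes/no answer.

*every critic* is the subject of an ECM infinitive — the infinitival complement of an ECM verb is not a scope island, so *every critic* can raise into the matrix clause.
Since no island is crossed, the inverse ordering is licensed alongside surface scope.

Yes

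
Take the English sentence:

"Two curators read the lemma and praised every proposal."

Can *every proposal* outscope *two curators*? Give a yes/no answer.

No

*every proposal* sits inside one conjunct of the coordinate structure (*praised every proposal*).
Coordinate structures are islands for non-across-the-board movement, QR included.
Hence only narrow scope for *every proposal* (under *two curators*) survives.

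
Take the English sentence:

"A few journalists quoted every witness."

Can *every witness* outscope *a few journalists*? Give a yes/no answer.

Yes

Both DPs are arguments of the same predicate; there is no clause or island boundary between them.
Since no island is crossed, the inverse ordering is licensed alongside surface scope.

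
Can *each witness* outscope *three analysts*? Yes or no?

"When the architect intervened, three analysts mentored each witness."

The adjunct clause does not contain *each witness*, which is the matrix object.
Ordinary QR to a clause-peripheral position gives the wide-scope LF for the lower DP.

Yes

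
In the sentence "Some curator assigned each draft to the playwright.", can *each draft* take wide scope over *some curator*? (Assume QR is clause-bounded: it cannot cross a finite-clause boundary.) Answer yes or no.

Yes

*some curator* and *each draft* are co-arguments of the matrix verb, with nothing but a clause-internal boundary between them.
With no island boundary between them, the object can take inverse scope over the subject via ordinary QR within the clause.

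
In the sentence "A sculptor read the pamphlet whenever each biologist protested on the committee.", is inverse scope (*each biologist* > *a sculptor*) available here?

The DP *each biologist* is contained in the adjunct clause *whenever each biologist protested on the committee*.
Adjuncts are opaque for quantifier raising; a quantifier in an adjunct stays inside it.
Hence only narrow scope for *each biologist* (under *a sculptor*) survives.
(Only the surface reading survives: one fixed sculptor with respect to all the relevant biologists.)

No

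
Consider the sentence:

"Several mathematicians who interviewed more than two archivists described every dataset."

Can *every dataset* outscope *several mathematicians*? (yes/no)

Yes

*every dataset* is a matrix argument; only *several mathematicians* is modified by the relative clause *who interviewed more than two archivists*, so the RC island is irrelevant to the target quantifier.
With no island boundary between them, the object can take inverse scope over the subject via ordinary QR within the clause.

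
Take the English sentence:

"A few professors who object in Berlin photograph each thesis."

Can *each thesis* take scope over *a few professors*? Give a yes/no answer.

Yes

The relative clause *who object in Berlin* modifies *a few professors*, but *each thesis* is not inside that relative clause — it is an argument of the matrix verb.
Nothing blocks QR of the lower DP to a position above the higher one, so inverse scope is available.
The sentence is scopally ambiguous between *a few professors* > *each thesis* and *each thesis* > *a few professors*.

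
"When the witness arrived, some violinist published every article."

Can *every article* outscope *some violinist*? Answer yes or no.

Yes

Although there is an adjunct clause, *every article* is in the main clause, not inside the adjunct.
Nothing blocks QR of the lower DP to a position above the higher one, so inverse scope is available.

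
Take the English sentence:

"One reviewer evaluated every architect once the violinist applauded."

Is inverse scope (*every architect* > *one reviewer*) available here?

The adjunct clause does not contain *every architect*, which is the matrix object.
Since no island is crossed, the inverse ordering is licensed alongside surface scope.

Yes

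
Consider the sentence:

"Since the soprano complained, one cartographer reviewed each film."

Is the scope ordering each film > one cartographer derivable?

Yes

The adjunct clause does not contain *each film*, which is the matrix object.
With no island boundary between them, the object can take inverse scope over the subject via ordinary QR within the clause.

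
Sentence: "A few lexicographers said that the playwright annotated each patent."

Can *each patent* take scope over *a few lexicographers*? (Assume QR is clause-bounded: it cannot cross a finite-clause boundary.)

The DP *each patent* is contained in the finite complement clause *that the playwright annotated each patent*.
Under clause-bounded QR, a quantifier in an embedded finite clause cannot raise into the matrix clause.
The inverse ordering *each patent* > *a few lexicographers* is therefore underivable.

No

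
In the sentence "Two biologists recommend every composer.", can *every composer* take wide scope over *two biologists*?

Yes

*every composer* and *two biologists* are in the same minimal clause.
Clause-internal QR can adjoin the lower DP above the subject, yielding the inverse reading.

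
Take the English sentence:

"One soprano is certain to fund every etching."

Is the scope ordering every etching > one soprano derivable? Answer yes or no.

The matrix predicate is a raising verb, whose infinitival complement is not a scope island — *every etching* can QR into the matrix clause.
With no island boundary between them, the object can take inverse scope over the subject via ordinary QR within the clause.
Both orderings are possible: *one soprano* > *every etching* and *every etching* > *one soprano*.

Yes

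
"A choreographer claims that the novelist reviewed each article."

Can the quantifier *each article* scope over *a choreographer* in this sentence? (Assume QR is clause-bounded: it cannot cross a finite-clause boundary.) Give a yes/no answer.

No

*each article* occurs within the finite complement clause *that the novelist reviewed each article*.
With QR restricted to its own tensed clause, the embedded quantifier cannot reach a matrix scope position.
Hence only narrow scope for *each article* (under *a choreographer*) survives.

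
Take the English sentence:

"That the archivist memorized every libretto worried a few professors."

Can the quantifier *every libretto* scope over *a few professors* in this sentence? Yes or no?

No

*every libretto* occurs within the sentential subject *that the archivist memorized every libretto*.
Clausal subjects are scope islands; QR from inside the subject into the matrix is barred.
There is no licit LF on which *every libretto* c-commands *a few professors*.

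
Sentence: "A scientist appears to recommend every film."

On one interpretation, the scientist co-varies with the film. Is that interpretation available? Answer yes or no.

The described interpretation is the *every film* > *a scientist* scoping.
*every film* is inside a raising infinitive, which is transparent to QR (no CP barrier), so it behaves as a matrix argument.
Clause-internal QR can adjoin the lower DP above the subject, yielding the inverse reading.

Yes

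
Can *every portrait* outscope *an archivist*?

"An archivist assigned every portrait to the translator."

Yes

*every portrait* and *an archivist* are in the same minimal clause.
Clause-internal QR can adjoin the lower DP above the subject, yielding the inverse reading.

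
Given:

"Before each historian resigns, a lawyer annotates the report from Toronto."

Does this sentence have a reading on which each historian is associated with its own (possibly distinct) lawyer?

This is the *each historian* > *a lawyer* reading.
Structurally, *each historian* is inside the adjunct clause *before each historian resigns*.
The adjunct-island constraint bars QR out of an adverbial clause.
So *each historian* cannot raise to a position above *a lawyer*.

No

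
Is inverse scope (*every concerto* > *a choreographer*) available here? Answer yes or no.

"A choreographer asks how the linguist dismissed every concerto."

The DP *every concerto* is contained in the embedded question *how the linguist dismissed every concerto*.
QR across an interrogative CP boundary is ruled out as a wh-island violation.
So *every concerto* cannot raise to a position above *a choreographer*.

No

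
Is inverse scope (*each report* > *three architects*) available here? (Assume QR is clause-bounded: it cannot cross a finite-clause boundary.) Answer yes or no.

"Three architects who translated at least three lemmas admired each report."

Yes

Although the sentence contains a relative clause (*who translated at least three lemmas*), *each report* is outside it, in the matrix VP.
Nothing blocks QR of the lower DP to a position above the higher one, so inverse scope is available.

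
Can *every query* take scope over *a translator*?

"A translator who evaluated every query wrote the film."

No

*every query* sits inside the relative clause *who evaluated every query*.
Quantifiers inside a relative clause are trapped there; the RC boundary blocks QR.
So *every query* cannot raise high enough to outscope *a translator*; only the surface ordering *a translator* > *every query* is available.
(Only the surface reading survives: one fixed translator with respect to all the relevant queries.)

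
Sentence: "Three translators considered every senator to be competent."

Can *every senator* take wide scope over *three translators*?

Yes

The ECM infinitive is scope-transparent — *every senator* is free to raise above *three translators*.
Nothing blocks QR of the lower DP to a position above the higher one, so inverse scope is available.
The sentence is scopally ambiguous between *three translators* > *every senator* and *every senator* > *three translators*.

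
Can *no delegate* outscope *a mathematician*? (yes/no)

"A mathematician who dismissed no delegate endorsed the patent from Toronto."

*no delegate* is embedded in the relative clause *who dismissed no delegate*.
The relative clause forms an island for QR, so the quantifier is confined to the head noun's restrictor.
The inverse ordering *no delegate* > *a mathematician* is therefore underivable.
(Only the surface reading survives: one fixed mathematician with respect to all the relevant delegates.)

No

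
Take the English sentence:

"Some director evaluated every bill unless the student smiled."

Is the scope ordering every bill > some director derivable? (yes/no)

Yes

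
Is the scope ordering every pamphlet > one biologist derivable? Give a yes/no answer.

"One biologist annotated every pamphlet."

Both DPs are arguments of the same predicate; there is no clause or island boundary between them.
No island intervenes, so both surface and inverse scope are derivable.
The sentence is scopally ambiguous between *one biologist* > *every pamphlet* and *every pamphlet* > *one biologist*.

Yes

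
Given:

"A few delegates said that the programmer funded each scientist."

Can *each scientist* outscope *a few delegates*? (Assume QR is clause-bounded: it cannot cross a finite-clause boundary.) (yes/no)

*each scientist* is embedded in the finite complement clause *that the programmer funded each scientist*.
Given the clause-boundedness assumption, QR cannot cross the finite CP into the matrix.
*each scientist* is confined to the island and cannot take scope over *a few delegates*.

No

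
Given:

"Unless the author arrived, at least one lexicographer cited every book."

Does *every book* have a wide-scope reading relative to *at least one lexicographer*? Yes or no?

Yes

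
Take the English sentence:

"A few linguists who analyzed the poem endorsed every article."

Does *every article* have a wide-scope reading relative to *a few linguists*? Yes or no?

Yes

Although the sentence contains a relative clause (*who analyzed the poem*), *every article* is outside it, in the matrix VP.
Clause-internal QR can adjoin the lower DP above the subject, yielding the inverse reading.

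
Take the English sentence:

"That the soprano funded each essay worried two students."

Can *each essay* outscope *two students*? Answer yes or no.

*each essay* is embedded in the sentential subject *that the soprano funded each essay*.
Subjects — clausal subjects included — are islands for extraction, and QR is no exception.
There is no licit LF on which *each essay* c-commands *two students*.

No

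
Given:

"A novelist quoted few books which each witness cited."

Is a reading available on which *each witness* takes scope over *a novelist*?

No

*each witness* sits inside the relative clause *which each witness cited* modifying *few books*.
Relative clauses are scope islands: a quantifier cannot QR out of a relative clause to take scope in the matrix clause.
So the wide-scope reading for *each witness* is blocked.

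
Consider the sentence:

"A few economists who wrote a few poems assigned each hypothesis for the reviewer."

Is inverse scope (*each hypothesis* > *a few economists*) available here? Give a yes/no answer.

Yes

The RC *who wrote a few poems* is an island, but *each hypothesis* is not inside it — it is the matrix object, a clausemate of *a few economists*.
Clause-internal QR can adjoin the lower DP above the subject, yielding the inverse reading.
Both orderings are possible: *a few economists* > *each hypothesis* and *each hypothesis* > *a few economists*.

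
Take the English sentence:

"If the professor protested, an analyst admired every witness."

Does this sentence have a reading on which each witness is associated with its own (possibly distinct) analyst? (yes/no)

Yes

The described interpretation is the *every witness* > *an analyst* scoping.
The adjunct clause does not contain *every witness*, which is the matrix object.
Ordinary QR to a clause-peripheral position gives the wide-scope LF for the lower DP.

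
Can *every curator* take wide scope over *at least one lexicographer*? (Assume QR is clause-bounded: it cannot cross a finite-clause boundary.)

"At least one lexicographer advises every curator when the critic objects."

Although there is an adjunct clause, *every curator* is in the main clause, not inside the adjunct.
QR within a single clause is free, so the lower quantifier may take scope over the higher one.

Yes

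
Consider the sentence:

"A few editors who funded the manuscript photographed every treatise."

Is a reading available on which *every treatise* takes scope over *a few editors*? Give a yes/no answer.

*every treatise* is a matrix argument; only *a few editors* is modified by the relative clause *who funded the manuscript*, so the RC island is irrelevant to the target quantifier.
Since no island is crossed, the inverse ordering is licensed alongside surface scope.
The sentence is scopally ambiguous between *a few editors* > *every treatise* and *every treatise* > *a few editors*.

Yes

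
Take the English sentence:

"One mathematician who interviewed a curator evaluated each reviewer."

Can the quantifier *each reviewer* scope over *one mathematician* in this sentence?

Yes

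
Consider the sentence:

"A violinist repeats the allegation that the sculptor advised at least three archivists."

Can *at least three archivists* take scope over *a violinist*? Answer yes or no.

No

*at least three archivists* is embedded in the complex NP *the allegation that the sculptor advised at least three archivists*.
The complex NP is opaque for QR — the quantifier is frozen inside the noun's complement.
The inverse ordering *at least three archivists* > *a violinist* is therefore underivable.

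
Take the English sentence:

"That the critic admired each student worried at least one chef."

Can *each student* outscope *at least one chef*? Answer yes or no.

*each student* sits inside the sentential subject *that the critic admired each student*.
Sentential subjects are islands: a quantifier inside the subject clause cannot raise over the matrix predicate.
So *each student* cannot raise to a position above *at least one chef*.

No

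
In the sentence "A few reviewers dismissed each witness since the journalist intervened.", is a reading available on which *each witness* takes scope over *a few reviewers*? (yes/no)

Yes

*each witness* is a matrix argument; the adjunct is an island but the target quantifier is outside it.
Nothing blocks QR of the lower DP to a position above the higher one, so inverse scope is available.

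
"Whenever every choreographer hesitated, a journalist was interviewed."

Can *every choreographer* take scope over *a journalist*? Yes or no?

No

The target quantifier *every choreographer* is part of the adjunct clause *whenever every choreographer hesitated*.
Scope out of an adjunct clause is unavailable: QR respects the adjunct-island constraint.
So the wide-scope reading for *every choreographer* is blocked.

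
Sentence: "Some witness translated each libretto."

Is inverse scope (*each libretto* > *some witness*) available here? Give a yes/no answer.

Both DPs are arguments of the same predicate; there is no clause or island boundary between them.
No island intervenes, so both surface and inverse scope are derivable.
Both orderings are possible: *some witness* > *each libretto* and *each libretto* > *some witness*.

Yes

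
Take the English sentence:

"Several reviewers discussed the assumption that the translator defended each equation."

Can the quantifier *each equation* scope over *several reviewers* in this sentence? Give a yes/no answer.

Structurally, *each equation* is inside the complex NP *the assumption that the translator defended each equation*.
The complex NP is opaque for QR — the quantifier is frozen inside the noun's complement.
*each equation* > *several reviewers* would require crossing that boundary, which is illicit.

No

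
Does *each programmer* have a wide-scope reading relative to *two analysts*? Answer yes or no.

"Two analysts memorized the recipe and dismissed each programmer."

No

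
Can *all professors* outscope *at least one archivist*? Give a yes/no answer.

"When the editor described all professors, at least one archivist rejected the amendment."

Structurally, *all professors* is inside the adjunct clause *when the editor described all professors*.
Scope out of an adjunct clause is unavailable: QR respects the adjunct-island constraint.
So the wide-scope reading for *all professors* is blocked.

No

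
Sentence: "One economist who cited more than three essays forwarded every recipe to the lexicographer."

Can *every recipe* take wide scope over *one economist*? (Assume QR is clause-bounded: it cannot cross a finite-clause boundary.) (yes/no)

The relative clause *who cited more than three essays* modifies *one economist*, but *every recipe* is not inside that relative clause — it is an argument of the matrix verb.
Ordinary QR to a clause-peripheral position gives the wide-scope LF for the lower DP.
The sentence is scopally ambiguous between *one economist* > *every recipe* and *every recipe* > *one economist*.

Yes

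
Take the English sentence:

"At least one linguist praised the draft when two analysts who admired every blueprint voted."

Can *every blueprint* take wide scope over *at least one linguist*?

No

*every blueprint* sits inside the relative clause *who admired every blueprint*, which is itself inside the adjunct *when two analysts who admired every blueprint voted*.
Both the relative clause and the enclosing adjunct are scope islands; QR cannot cross either.
So the wide-scope reading for *every blueprint* is blocked.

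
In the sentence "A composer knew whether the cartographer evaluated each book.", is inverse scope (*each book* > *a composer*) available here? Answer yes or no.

*each book* occurs within the embedded question *whether the cartographer evaluated each book*.
The wh-island constraint blocks QR out of an embedded interrogative.
There is no licit LF on which *each book* c-commands *a composer*.
(Only the surface reading survives: one fixed composer with respect to all the relevant books.)

No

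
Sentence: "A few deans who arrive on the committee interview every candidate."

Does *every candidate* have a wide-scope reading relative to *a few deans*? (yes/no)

The relative clause *who arrive on the committee* modifies *a few deans*, but *every candidate* is not inside that relative clause — it is an argument of the matrix verb.
With no island boundary between them, the object can take inverse scope over the subject via ordinary QR within the clause.
Both orderings are possible: *a few deans* > *every candidate* and *every candidate* > *a few deans*.

Yes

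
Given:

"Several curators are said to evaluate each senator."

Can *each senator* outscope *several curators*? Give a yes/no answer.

The matrix predicate is a raising verb, whose infinitival complement is not a scope island — *each senator* can QR into the matrix clause.
Nothing blocks QR of the lower DP to a position above the higher one, so inverse scope is available.
Both orderings are possible: *several curators* > *each senator* and *each senator* > *several curators*.

Yes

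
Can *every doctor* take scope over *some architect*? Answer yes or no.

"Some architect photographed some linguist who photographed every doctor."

*every doctor* sits inside the relative clause *who photographed every doctor* modifying *some linguist*.
A relative clause is a scope island — quantifier raising cannot cross its boundary.
There is no licit LF on which *every doctor* c-commands *some architect*.

No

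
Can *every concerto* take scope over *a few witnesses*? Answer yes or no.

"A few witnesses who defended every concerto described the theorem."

*every concerto* occurs within the relative clause *who defended every concerto*.
Quantifiers inside a relative clause are trapped there; the RC boundary blocks QR.
There is no licit LF on which *every concerto* c-commands *a few witnesses*.

No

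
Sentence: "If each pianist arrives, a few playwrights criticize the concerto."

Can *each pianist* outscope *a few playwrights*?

No

The DP *each pianist* is contained in the adjunct clause *if each pianist arrives*.
Adverbial clauses are not L-marked, so they are barriers for QR — the quantifier cannot escape the adjunct.
*each pianist* > *a few playwrights* would require crossing that boundary, which is illicit.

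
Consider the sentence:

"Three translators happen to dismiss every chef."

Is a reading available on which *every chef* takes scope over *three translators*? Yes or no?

Yes

Infinitival complements of raising predicates do not block QR; *every chef* and *three translators* are effectively clausemates.
With no island boundary between them, the object can take inverse scope over the subject via ordinary QR within the clause.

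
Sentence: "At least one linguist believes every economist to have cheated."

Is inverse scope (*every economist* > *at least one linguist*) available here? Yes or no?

Yes

*every economist* is an ECM subject; ECM complements are not islands, and the embedded quantifier may take matrix scope.
QR within a single clause is free, so the lower quantifier may take scope over the higher one.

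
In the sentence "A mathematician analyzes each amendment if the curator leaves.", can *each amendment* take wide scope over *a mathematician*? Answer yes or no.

The adjunct island is irrelevant here — *each amendment* and *a mathematician* are both in the matrix clause.
Ordinary QR to a clause-peripheral position gives the wide-scope LF for the lower DP.

Yes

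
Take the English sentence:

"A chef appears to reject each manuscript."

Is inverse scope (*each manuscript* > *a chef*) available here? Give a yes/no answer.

Yes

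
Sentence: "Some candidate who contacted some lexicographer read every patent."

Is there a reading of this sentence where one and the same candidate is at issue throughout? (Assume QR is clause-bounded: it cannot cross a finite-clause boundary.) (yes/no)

This is the *some candidate* > *every patent* reading.
That is the surface-scope ordering, which is always one of the available readings — island constraints only ever restrict inverse scope.

Yes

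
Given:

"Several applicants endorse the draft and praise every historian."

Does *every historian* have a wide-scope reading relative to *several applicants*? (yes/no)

No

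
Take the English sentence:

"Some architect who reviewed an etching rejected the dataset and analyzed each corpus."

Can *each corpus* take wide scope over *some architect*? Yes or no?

No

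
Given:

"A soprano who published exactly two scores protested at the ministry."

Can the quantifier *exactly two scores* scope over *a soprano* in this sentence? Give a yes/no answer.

No

Structurally, *exactly two scores* is inside the relative clause *who published exactly two scores*.
A relative clause is a scope island — quantifier raising cannot cross its boundary.
*exactly two scores* is confined to the island and cannot take scope over *a soprano*.
(Only the surface reading survives: one fixed soprano with respect to all the relevant scores.)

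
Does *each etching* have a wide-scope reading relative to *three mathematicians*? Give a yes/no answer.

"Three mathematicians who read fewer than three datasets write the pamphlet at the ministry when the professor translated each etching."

*each etching* sits inside the adjunct clause *when the professor translated each etching*.
Since the clause is an adjunct (not a complement), the Adjunct Condition blocks QR across its edge.
Hence only narrow scope for *each etching* (under *three mathematicians*) survives.

No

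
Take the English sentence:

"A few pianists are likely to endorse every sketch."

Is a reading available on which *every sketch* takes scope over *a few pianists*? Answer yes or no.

*every sketch* is inside a raising infinitive, which is transparent to QR (no CP barrier), so it behaves as a matrix argument.
QR within a single clause is free, so the lower quantifier may take scope over the higher one.
The sentence is scopally ambiguous between *a few pianists* > *every sketch* and *every sketch* > *a few pianists*.

Yes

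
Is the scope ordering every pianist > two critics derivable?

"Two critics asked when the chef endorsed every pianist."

No

*every pianist* occurs within the embedded question *when the chef endorsed every pianist*.
Embedded wh-clauses are opaque for QR, so the quantifier stays inside the question.
Hence only narrow scope for *every pianist* (under *two critics*) survives.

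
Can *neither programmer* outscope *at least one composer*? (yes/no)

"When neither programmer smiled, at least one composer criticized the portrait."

The DP *neither programmer* is contained in the adjunct clause *when neither programmer smiled*.
Adjunct clauses are scope islands: a quantifier inside an adjunct cannot raise into the matrix clause.
*neither programmer* is confined to the island and cannot take scope over *at least one composer*.

No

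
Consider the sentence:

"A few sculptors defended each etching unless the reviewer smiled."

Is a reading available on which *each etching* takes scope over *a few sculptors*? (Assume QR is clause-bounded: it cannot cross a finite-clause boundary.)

Yes

Although there is an adjunct clause, *each etching* is in the main clause, not inside the adjunct.
Since no island is crossed, the inverse ordering is licensed alongside surface scope.
The sentence is scopally ambiguous between *a few sculptors* > *each etching* and *each etching* > *a few sculptors*.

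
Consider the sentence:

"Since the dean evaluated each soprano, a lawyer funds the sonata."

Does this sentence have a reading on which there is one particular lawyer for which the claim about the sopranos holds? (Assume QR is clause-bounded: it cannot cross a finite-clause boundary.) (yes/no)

Yes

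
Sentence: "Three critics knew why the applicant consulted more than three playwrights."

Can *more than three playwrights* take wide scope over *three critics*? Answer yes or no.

*more than three playwrights* is embedded in the embedded question *why the applicant consulted more than three playwrights*.
Embedded questions are wh-islands: a quantifier inside an indirect question cannot QR into the matrix clause.
So the wide-scope reading for *more than three playwrights* is blocked.

No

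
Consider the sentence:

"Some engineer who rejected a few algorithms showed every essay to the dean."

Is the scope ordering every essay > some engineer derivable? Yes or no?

Yes

*every essay* is a matrix argument; only *some engineer* is modified by the relative clause *who rejected a few algorithms*, so the RC island is irrelevant to the target quantifier.
Nothing blocks QR of the lower DP to a position above the higher one, so inverse scope is available.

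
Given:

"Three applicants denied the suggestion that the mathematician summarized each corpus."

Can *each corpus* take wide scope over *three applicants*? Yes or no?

*each corpus* sits inside the complex NP *the suggestion that the mathematician summarized each corpus*.
The Complex NP Constraint bars QR out of the complement clause of a noun.
There is no licit LF on which *each corpus* c-commands *three applicants*.

No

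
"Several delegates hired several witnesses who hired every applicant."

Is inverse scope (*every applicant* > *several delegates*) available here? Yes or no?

No

Structurally, *every applicant* is inside the relative clause *who hired every applicant* modifying *several witnesses*.
The relative clause forms an island for QR, so the quantifier is confined to the head noun's restrictor.
So the wide-scope reading for *every applicant* is blocked.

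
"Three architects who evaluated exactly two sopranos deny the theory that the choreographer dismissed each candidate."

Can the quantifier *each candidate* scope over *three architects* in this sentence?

No

Structurally, *each candidate* is inside the complex NP *the theory that the choreographer dismissed each candidate*.
Since the clause is the complement of a nominal head, the CNPC blocks scope extraction.
So *each candidate* cannot raise to a position above *three architects*.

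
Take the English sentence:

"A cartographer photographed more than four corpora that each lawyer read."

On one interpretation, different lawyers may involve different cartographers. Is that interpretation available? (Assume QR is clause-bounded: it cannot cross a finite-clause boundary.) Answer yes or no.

No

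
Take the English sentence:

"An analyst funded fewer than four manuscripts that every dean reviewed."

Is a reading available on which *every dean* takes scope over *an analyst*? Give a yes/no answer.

*every dean* occurs within the relative clause *that every dean reviewed* modifying *fewer than four manuscripts*.
QR out of a relative clause is ruled out by the relative-clause island constraint.
Hence only narrow scope for *every dean* (under *an analyst*) survives.

No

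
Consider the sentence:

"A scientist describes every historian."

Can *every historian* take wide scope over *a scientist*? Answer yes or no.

Yes

*a scientist* and *every historian* are co-arguments of the matrix verb, with nothing but a clause-internal boundary between them.
No island intervenes, so both surface and inverse scope are derivable.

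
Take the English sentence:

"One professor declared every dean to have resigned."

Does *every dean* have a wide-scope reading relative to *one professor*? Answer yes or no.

Yes

*every dean* is the subject of an ECM infinitive — the infinitival complement of an ECM verb is not a scope island, so *every dean* can raise into the matrix clause.
Nothing blocks QR of the lower DP to a position above the higher one, so inverse scope is available.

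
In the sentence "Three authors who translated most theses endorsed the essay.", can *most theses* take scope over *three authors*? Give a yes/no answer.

No

*most theses* sits inside the relative clause *who translated most theses*.
Relative clauses block scope extraction: QR cannot target a position outside the modified NP.
Hence only narrow scope for *most theses* (under *three authors*) survives.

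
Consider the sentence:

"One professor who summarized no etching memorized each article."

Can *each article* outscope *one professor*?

The relative clause *who summarized no etching* modifies *one professor*, but *each article* is not inside that relative clause — it is an argument of the matrix verb.
Ordinary QR to a clause-peripheral position gives the wide-scope LF for the lower DP.

Yes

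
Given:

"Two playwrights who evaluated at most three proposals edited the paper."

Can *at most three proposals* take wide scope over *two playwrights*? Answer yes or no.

No

The target quantifier *at most three proposals* is part of the relative clause *who evaluated at most three proposals*.
Quantifiers inside a relative clause are trapped there; the RC boundary blocks QR.
*at most three proposals* is confined to the island and cannot take scope over *two playwrights*.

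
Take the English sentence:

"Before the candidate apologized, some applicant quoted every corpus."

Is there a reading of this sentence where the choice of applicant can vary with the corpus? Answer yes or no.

This is the *every corpus* > *some applicant* reading.
Neither queried DP is inside the adjunct, so the adjunct-island constraint does not apply.
Ordinary QR to a clause-peripheral position gives the wide-scope LF for the lower DP.
The sentence is scopally ambiguous between *some applicant* > *every corpus* and *every corpus* > *some applicant*.

Yes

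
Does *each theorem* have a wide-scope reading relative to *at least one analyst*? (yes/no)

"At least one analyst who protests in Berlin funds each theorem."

Although the sentence contains a relative clause (*who protests in Berlin*), *each theorem* is outside it, in the matrix VP.
QR within a single clause is free, so the lower quantifier may take scope over the higher one.

Yes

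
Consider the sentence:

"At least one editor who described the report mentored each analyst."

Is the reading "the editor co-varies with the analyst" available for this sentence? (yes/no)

Yes

That reading corresponds to *each analyst* > *at least one editor*.
The RC *who described the report* is an island, but *each analyst* is not inside it — it is the matrix object, a clausemate of *at least one editor*.
No island intervenes, so both surface and inverse scope are derivable.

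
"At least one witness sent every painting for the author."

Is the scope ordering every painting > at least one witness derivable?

*at least one witness* and *every painting* are co-arguments of the matrix verb, with nothing but a clause-internal boundary between them.
QR within a single clause is free, so the lower quantifier may take scope over the higher one.

Yes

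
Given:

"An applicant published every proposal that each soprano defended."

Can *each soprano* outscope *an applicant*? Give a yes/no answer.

*each soprano* occurs within the relative clause *that each soprano defended* modifying *every proposal*.
The relative clause forms an island for QR, so the quantifier is confined to the head noun's restrictor.
*each soprano* > *an applicant* would require crossing that boundary, which is illicit.
(Only the surface reading survives: one fixed applicant with respect to all the relevant sopranos.)

No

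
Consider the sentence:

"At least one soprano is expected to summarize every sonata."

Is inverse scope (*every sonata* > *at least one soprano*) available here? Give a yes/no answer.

Yes

Raising constructions are monoclausal for scope purposes; *every sonata* is not separated from *at least one soprano* by any island.
Since no island is crossed, the inverse ordering is licensed alongside surface scope.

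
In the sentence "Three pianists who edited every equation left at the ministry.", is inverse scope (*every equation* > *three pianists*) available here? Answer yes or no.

Structurally, *every equation* is inside the relative clause *who edited every equation*.
QR out of a relative clause is ruled out by the relative-clause island constraint.
Hence only narrow scope for *every equation* (under *three pianists*) survives.

No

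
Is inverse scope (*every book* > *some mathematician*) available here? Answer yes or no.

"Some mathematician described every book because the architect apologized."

The adjunct island is irrelevant here — *every book* and *some mathematician* are both in the matrix clause.
No island intervenes, so both surface and inverse scope are derivable.
The sentence is scopally ambiguous between *some mathematician* > *every book* and *every book* > *some mathematician*.

Yes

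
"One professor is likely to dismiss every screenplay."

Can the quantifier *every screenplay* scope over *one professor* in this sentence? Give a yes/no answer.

Yes

The matrix predicate is a raising verb, whose infinitival complement is not a scope island — *every screenplay* can QR into the matrix clause.
Ordinary QR to a clause-peripheral position gives the wide-scope LF for the lower DP.
So *every screenplay* > *one professor* is among the available readings.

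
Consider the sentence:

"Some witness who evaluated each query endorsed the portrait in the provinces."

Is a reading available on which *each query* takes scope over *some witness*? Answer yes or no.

The DP *each query* is contained in the relative clause *who evaluated each query*.
QR out of a relative clause is ruled out by the relative-clause island constraint.
The inverse ordering *each query* > *some witness* is therefore underivable.

No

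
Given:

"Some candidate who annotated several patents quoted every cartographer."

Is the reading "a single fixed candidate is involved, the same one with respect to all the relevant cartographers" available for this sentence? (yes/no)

Yes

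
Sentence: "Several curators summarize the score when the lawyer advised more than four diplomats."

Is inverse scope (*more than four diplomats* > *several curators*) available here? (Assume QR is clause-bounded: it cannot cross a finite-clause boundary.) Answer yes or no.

*more than four diplomats* occurs within the adjunct clause *when the lawyer advised more than four diplomats*.
Scope out of an adjunct clause is unavailable: QR respects the adjunct-island constraint.
Hence only narrow scope for *more than four diplomats* (under *several curators*) survives.

No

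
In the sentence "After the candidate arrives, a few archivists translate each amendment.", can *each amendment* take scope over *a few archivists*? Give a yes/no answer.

Although there is an adjunct clause, *each amendment* is in the main clause, not inside the adjunct.
Clause-internal QR can adjoin the lower DP above the subject, yielding the inverse reading.
So *each amendment* > *a few archivists* is among the available readings.

Yes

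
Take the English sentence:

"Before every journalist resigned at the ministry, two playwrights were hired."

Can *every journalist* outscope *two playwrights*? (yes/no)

Structurally, *every journalist* is inside the adjunct clause *before every journalist resigned at the ministry*.
Adjuncts are opaque for quantifier raising; a quantifier in an adjunct stays inside it.
*every journalist* > *two playwrights* would require crossing that boundary, which is illicit.

No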